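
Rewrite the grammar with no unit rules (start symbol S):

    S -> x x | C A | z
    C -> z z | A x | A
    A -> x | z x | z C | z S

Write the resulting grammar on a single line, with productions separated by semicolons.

Unit pairs: C ⇒* {A}.
Replace each nonterminal's rules with the union of the non-unit rules of every nonterminal it unit-derives.

S -> x x | C A | z; C -> z z | A x | x | z x | z C | z S; A -> x | z x | z C | z S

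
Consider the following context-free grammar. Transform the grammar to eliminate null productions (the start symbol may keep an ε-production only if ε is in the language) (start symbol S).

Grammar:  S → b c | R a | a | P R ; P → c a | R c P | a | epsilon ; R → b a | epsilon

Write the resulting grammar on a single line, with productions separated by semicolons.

S → b c | R a | a | P R | P | R | epsilon; P → c a | R c P | R c | c P | c | a; R → b a

Nullable nonterminals: {P, R, S}.
ε ∈ L(G) since S is nullable, so keep S → ε.
Add the nullable-subset variants: S → R a gives R a | a. S → P R gives P R | P | R. P → R c P gives R c P | R c | c P | c.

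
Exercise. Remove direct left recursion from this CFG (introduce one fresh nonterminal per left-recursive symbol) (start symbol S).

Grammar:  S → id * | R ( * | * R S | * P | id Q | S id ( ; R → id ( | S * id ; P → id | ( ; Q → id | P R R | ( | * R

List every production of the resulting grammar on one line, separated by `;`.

S → id * S' | R ( * S' | * R S S' | * P S' | id Q S'; R → id ( | S * id; P → id | (; Q → id | P R R | ( | * R; S' → id ( S' | ε

Directly left-recursive nonterminal: S.
For S: α = {id (}, β = {id *, R ( *, * R S, * P, id Q}. Rewrite as S → β S' and S' → α S' | ε.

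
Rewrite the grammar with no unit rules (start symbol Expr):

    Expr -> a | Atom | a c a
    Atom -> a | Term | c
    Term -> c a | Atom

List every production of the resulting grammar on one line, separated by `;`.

Unit pairs: Atom ⇒* {Term}; Expr ⇒* {Atom, Term}; Term ⇒* {Atom}.
For each unit pair (A, B), copy every non-unit production of B to A, then drop all unit productions.

Expr -> c a | a | c | a c a; Atom -> c a | a | c; Term -> c a | a | c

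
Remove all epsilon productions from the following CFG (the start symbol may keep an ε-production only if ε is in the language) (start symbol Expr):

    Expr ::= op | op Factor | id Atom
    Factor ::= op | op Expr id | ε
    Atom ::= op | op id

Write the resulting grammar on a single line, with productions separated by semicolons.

Expr ::= op | op Factor | id Atom; Factor ::= op | op Expr id; Atom ::= op | op id

Nullable set = {Factor}.
ε ∉ L(G), so no ε-production is kept.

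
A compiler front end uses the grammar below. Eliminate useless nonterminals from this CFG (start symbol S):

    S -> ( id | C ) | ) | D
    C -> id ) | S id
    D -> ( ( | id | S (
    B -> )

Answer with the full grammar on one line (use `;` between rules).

Generating nonterminals: {B, C, D, S}.
Reachable from S after that: {C, D, S}.
Removed useless symbols: {B} and every production mentioning them.

S -> ( id | C ) | ) | D; C -> id ) | S id; D -> ( ( | id | S (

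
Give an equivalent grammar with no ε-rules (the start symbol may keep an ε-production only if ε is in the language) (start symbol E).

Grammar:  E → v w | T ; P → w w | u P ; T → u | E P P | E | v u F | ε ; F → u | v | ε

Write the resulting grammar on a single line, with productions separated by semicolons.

The nullable symbols are {E, F, T}.
ε ∈ L(G) since E is nullable, so keep E → ε.
Expand every rule over subsets of its nullable positions: T → E P P gives E P P | P P. T → v u F gives v u F | v u.

E → v w | T | ε; P → w w | u P; T → u | E P P | P P | E | v u F | v u; F → u | v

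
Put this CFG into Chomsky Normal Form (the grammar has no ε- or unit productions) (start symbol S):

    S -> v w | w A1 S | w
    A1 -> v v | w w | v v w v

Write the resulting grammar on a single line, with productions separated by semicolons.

Introduce a nonterminal for each terminal appearing in a rule of length ≥ 2: X1 → v, X2 → w.
Binarize each right-hand side of length ≥ 3 by chaining fresh nonterminals (Y1, Y2, …): affected rules were S → X2 A1 S; A1 → X1 X1 X2 X1.

S -> X1 X2 | X2 Y1 | w; A1 -> X1 X1 | X2 X2 | X1 Y2; X1 -> v; X2 -> w; Y1 -> A1 S; Y2 -> X1 Y3; Y3 -> X2 X1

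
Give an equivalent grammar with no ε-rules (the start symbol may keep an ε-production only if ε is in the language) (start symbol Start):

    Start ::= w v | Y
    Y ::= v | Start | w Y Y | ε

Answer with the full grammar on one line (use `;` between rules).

Nullable nonterminals: {Start, Y}.
ε ∈ L(G) since Start is nullable, so keep Start → ε.
Expand every rule over subsets of its nullable positions: Y → w Y Y gives w Y Y | w Y | w.

Start ::= w v | Y | ε; Y ::= v | Start | w Y Y | w Y | w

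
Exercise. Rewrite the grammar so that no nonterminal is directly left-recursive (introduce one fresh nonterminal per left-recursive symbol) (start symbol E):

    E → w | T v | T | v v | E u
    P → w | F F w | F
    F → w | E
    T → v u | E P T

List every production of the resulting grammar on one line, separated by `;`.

E → w E' | T v E' | T E' | v v E'; P → w | F F w | F; F → w | E; T → v u | E P T; E' → u E' | ε

E is directly left-recursive.
For E: α = {u}, β = {w, T v, T, v v}. Rewrite as E → β E' and E' → α E' | ε.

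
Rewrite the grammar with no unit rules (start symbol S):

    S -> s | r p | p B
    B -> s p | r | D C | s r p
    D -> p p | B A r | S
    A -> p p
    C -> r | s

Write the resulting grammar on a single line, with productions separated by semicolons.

Unit pairs: D ⇒* {S}.
For every A with A ⇒* B via unit rules, add B's non-unit alternatives to A; then delete every rule of the form X → Y.

S -> s | r p | p B; B -> s p | r | D C | s r p; D -> s | r p | p B | p p | B A r; A -> p p; C -> r | s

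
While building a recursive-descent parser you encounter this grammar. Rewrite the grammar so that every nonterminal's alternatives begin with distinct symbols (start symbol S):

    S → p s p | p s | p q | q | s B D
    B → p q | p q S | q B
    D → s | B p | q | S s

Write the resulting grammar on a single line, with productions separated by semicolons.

S → q | s B D | p S'; B → q B | p q B'; D → s | B p | q | S s; S' → q | s S''; B' → ε | S; S'' → p | ε

S has alternatives sharing prefix 'p': factor to S → p S' with S' → s p | s | q.
B has alternatives sharing prefix 'p q': factor to B → p q B' with B' → ε | S.
S' has alternatives sharing prefix 's': factor to S' → s S'' with S'' → p | ε.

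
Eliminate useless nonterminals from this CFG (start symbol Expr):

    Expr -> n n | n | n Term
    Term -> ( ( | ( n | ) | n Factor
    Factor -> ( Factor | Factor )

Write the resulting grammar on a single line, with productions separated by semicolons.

Expr -> n n | n | n Term; Term -> ( ( | ( n | )

Generating nonterminals: {Expr, Term}.
Reachable from Expr after that: {Expr, Term}.
Removed useless symbols: {Factor} and every production mentioning them.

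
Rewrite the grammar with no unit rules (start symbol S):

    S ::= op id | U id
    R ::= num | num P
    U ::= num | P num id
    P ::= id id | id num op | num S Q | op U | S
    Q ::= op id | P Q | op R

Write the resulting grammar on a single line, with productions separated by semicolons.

Unit pairs: P ⇒* {S}.
For each unit pair (A, B), copy every non-unit production of B to A, then drop all unit productions.

S ::= op id | U id; R ::= num | num P; U ::= num | P num id; P ::= op id | U id | id id | id num op | num S Q | op U; Q ::= op id | P Q | op R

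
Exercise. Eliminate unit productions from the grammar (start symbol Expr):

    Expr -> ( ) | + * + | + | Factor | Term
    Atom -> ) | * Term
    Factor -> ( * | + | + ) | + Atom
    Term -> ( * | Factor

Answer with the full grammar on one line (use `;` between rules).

Unit pairs: Expr ⇒* {Factor, Term}; Term ⇒* {Factor}.
Replace each nonterminal's rules with the union of the non-unit rules of every nonterminal it unit-derives.

Expr -> ( * | + | + ) | + Atom | ( ) | + * +; Atom -> ) | * Term; Factor -> ( * | + | + ) | + Atom; Term -> ( * | + | + ) | + Atom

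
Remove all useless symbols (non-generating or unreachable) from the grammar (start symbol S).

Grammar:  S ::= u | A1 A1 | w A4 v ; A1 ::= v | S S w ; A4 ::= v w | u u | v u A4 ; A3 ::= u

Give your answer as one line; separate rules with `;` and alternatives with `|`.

Generating nonterminals: {A1, A3, A4, S}.
Reachable from S after that: {A1, A4, S}.
Removed useless symbols: {A3} and every production mentioning them.

S ::= u | A1 A1 | w A4 v; A1 ::= v | S S w; A4 ::= v w | u u | v u A4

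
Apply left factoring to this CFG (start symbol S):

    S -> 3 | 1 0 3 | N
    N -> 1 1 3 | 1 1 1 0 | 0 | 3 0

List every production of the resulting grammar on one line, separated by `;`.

N has alternatives sharing prefix '1 1': factor to N → 1 1 N' with N' → 3 | 1 0.

S -> 3 | 1 0 3 | N; N -> 0 | 3 0 | 1 1 N'; N' -> 3 | 1 0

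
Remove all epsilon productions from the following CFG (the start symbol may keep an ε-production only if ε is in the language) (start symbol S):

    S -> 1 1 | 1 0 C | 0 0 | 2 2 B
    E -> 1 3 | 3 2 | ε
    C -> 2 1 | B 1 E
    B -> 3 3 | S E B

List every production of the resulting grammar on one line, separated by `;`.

Nullable set = {E}.
ε ∉ L(G), so no ε-production is kept.
For each production, add variants omitting each subset of nullable occurrences: C → B 1 E gives B 1 E | B 1. B → S E B gives S E B | S B.

S -> 1 1 | 1 0 C | 0 0 | 2 2 B; E -> 1 3 | 3 2; C -> 2 1 | B 1 E | B 1; B -> 3 3 | S E B | S B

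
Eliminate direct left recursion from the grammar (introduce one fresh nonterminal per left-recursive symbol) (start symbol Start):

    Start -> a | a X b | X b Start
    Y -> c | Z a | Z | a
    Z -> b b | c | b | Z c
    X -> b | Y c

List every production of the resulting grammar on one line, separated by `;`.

Start -> a | a X b | X b Start; Y -> c | Z a | Z | a; Z -> b b Z1 | c Z1 | b Z1; X -> b | Y c; Z1 -> c Z1 | eps

Z is directly left-recursive.
For Z: α = {c}, β = {b b, c, b}. Rewrite as Z → β Z1 and Z1 → α Z1 | ε.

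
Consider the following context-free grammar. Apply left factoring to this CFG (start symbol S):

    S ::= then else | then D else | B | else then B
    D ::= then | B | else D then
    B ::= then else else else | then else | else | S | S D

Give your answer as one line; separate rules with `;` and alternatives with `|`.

S ::= B | else then B | then S'; D ::= then | B | else D then; B ::= else | then else B' | S B''; S' ::= else | D else; B' ::= else else | ε; B'' ::= ε | D

S has alternatives sharing prefix 'then': factor to S → then S' with S' → else | D else.
B has alternatives sharing prefix 'then else': factor to B → then else B' with B' → else else | ε.
B has alternatives sharing prefix 'S': factor to B → S B'' with B'' → ε | D.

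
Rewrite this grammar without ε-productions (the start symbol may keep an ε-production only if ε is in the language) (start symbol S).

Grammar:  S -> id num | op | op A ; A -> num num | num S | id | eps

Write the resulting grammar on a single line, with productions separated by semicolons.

S -> id num | op | op A; A -> num num | num S | id

Nullable set = {A}.
ε ∉ L(G), so no ε-production is kept.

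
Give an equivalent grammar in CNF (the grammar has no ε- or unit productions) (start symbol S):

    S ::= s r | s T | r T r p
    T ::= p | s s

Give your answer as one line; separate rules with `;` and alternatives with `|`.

Introduce a nonterminal for each terminal appearing in a rule of length ≥ 2: X1 → s, X2 → r, X3 → p.
Binarize each right-hand side of length ≥ 3 by chaining fresh nonterminals (Y1, Y2, …): affected rules were S → X2 T X2 X3.

S ::= X1 X2 | X1 T | X2 Y1; T ::= p | X1 X1; X1 ::= s; X2 ::= r; X3 ::= p; Y1 ::= T Y2; Y2 ::= X2 X3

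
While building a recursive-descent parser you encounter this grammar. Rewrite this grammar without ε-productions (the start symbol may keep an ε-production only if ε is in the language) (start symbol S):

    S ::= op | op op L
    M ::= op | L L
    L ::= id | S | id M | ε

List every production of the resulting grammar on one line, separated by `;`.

The nullable symbols are {L, M}.
ε ∉ L(G), so no ε-production is kept.
For each production, add variants omitting each subset of nullable occurrences: S → op op L gives op op L | op op. M → L L gives L L | L.

S ::= op | op op L | op op; M ::= op | L L | L; L ::= id | S | id M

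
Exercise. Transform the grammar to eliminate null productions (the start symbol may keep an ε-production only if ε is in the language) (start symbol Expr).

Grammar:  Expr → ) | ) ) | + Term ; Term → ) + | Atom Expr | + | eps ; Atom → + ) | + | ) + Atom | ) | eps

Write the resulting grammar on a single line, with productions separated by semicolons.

Expr → ) | ) ) | + Term | +; Term → ) + | Atom Expr | Expr | +; Atom → + ) | + | ) + Atom | ) + | )

Nullable set = {Atom, Term}.
ε ∉ L(G), so no ε-production is kept.
Expand every rule over subsets of its nullable positions: Expr → + Term gives + Term | +. Term → Atom Expr gives Atom Expr | Expr. Atom → ) + Atom gives ) + Atom | ) +.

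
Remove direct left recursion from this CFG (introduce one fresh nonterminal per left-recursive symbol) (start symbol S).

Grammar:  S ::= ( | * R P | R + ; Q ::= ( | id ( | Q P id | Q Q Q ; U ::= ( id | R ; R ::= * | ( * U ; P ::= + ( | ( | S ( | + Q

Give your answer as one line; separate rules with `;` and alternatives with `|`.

Directly left-recursive nonterminal: Q.
For Q: α = {P id, Q Q}, β = {(, id (}. Rewrite as Q → β Q' and Q' → α Q' | ε.

S ::= ( | * R P | R +; Q ::= ( Q' | id ( Q'; U ::= ( id | R; R ::= * | ( * U; P ::= + ( | ( | S ( | + Q; Q' ::= P id Q' | Q Q Q' | ε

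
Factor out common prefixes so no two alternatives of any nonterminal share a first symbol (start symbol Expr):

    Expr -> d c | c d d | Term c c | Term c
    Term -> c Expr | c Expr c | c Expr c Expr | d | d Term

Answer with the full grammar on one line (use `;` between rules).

Expr -> d c | c d d | Term c Expr1; Term -> c Expr Term1 | d Term2; Expr1 -> c | ε; Term1 -> ε | c Term11; Term2 -> ε | Term; Term11 -> ε | Expr

Expr has alternatives sharing prefix 'Term c': factor to Expr → Term c Expr1 with Expr1 → c | ε.
Term has alternatives sharing prefix 'c Expr': factor to Term → c Expr Term1 with Term1 → ε | c | c Expr.
Term has alternatives sharing prefix 'd': factor to Term → d Term2 with Term2 → ε | Term.
Term1 has alternatives sharing prefix 'c': factor to Term1 → c Term11 with Term11 → ε | Expr.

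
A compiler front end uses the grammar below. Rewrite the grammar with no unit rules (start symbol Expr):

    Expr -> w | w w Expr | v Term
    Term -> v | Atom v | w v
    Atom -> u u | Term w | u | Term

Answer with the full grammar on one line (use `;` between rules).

Unit pairs: Atom ⇒* {Term}.
Replace each nonterminal's rules with the union of the non-unit rules of every nonterminal it unit-derives.

Expr -> w | w w Expr | v Term; Term -> v | Atom v | w v; Atom -> v | Atom v | w v | u u | Term w | u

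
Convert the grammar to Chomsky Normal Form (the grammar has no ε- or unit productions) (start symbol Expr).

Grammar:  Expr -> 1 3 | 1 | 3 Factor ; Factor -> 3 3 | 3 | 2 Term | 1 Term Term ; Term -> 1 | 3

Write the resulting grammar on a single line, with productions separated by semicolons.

Introduce a nonterminal for each terminal appearing in a rule of length ≥ 2: X1 → 1, X2 → 3, X3 → 2.
Binarize each right-hand side of length ≥ 3 by chaining fresh nonterminals (Y1, Y2, …): affected rules were Factor → X1 Term Term.

Expr -> X1 X2 | 1 | X2 Factor; Factor -> X2 X2 | 3 | X3 Term | X1 Y1; Term -> 1 | 3; X1 -> 1; X2 -> 3; X3 -> 2; Y1 -> Term Term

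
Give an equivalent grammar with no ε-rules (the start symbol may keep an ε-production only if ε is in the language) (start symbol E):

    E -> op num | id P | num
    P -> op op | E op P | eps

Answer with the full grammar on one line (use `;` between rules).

The nullable symbols are {P}.
ε ∉ L(G), so no ε-production is kept.
Add the nullable-subset variants: E → id P gives id P | id. P → E op P gives E op P | E op.

E -> op num | id P | id | num; P -> op op | E op P | E op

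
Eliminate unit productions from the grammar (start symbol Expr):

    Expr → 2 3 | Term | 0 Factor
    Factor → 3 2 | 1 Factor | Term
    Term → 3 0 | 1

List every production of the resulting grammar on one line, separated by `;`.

Expr → 3 0 | 1 | 2 3 | 0 Factor; Factor → 3 0 | 1 | 3 2 | 1 Factor; Term → 3 0 | 1

Unit pairs: Expr ⇒* {Term}; Factor ⇒* {Term}.
For each unit pair (A, B), copy every non-unit production of B to A, then drop all unit productions.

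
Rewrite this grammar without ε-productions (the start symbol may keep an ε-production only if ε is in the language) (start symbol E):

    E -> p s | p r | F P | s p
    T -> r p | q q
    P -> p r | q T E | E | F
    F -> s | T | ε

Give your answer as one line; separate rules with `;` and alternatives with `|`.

E -> p s | p r | F P | F | P | s p | ε; T -> r p | q q; P -> p r | q T E | q T | E | F; F -> s | T

The nullable symbols are {E, F, P}.
ε ∈ L(G) since E is nullable, so keep E → ε.
Expand every rule over subsets of its nullable positions: E → F P gives F P | F | P. P → q T E gives q T E | q T.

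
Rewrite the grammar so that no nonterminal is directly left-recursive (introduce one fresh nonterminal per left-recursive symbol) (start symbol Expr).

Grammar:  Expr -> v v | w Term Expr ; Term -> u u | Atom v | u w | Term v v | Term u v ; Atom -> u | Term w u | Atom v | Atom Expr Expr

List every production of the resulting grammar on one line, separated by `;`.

Term, Atom are directly left-recursive.
For Term: α = {v v, u v}, β = {u u, Atom v, u w}. Rewrite as Term → β Term1 and Term1 → α Term1 | ε.
For Atom: α = {v, Expr Expr}, β = {u, Term w u}. Rewrite as Atom → β Atom1 and Atom1 → α Atom1 | ε.

Expr -> v v | w Term Expr; Term -> u u Term1 | Atom v Term1 | u w Term1; Atom -> u Atom1 | Term w u Atom1; Term1 -> v v Term1 | u v Term1 | ε; Atom1 -> v Atom1 | Expr Expr Atom1 | ε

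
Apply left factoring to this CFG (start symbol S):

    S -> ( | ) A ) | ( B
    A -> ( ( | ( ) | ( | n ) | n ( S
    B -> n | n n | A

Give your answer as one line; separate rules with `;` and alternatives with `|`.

S has alternatives sharing prefix '(': factor to S → ( S' with S' → ε | B.
A has alternatives sharing prefix '(': factor to A → ( A' with A' → ( | ) | ε.
A has alternatives sharing prefix 'n': factor to A → n A'' with A'' → ) | ( S.
B has alternatives sharing prefix 'n': factor to B → n B' with B' → ε | n.

S -> ) A ) | ( S'; A -> ( A' | n A''; B -> A | n B'; S' -> ε | B; A' -> ( | ) | ε; A'' -> ) | ( S; B' -> ε | n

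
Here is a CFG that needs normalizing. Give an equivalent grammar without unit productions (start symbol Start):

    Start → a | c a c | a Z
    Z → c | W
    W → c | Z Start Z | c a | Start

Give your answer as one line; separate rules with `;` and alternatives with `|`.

Unit pairs: W ⇒* {Start}; Z ⇒* {Start, W}.
For each unit pair (A, B), copy every non-unit production of B to A, then drop all unit productions.

Start → a | c a c | a Z; Z → c | a | c a c | a Z | Z Start Z | c a; W → a | c a c | a Z | c | Z Start Z | c a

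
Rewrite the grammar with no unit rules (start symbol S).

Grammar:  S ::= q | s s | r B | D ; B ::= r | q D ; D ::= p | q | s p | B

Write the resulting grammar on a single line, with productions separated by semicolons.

Unit pairs: D ⇒* {B}; S ⇒* {B, D}.
For every A with A ⇒* B via unit rules, add B's non-unit alternatives to A; then delete every rule of the form X → Y.

S ::= r | q D | p | q | s p | s s | r B; B ::= r | q D; D ::= r | q D | p | q | s p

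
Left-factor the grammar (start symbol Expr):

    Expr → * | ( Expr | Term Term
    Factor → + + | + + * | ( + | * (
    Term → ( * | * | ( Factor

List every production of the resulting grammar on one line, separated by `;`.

Expr → * | ( Expr | Term Term; Factor → ( + | * ( | + + Factor1; Term → * | ( Term1; Factor1 → ε | *; Term1 → * | Factor

Factor has alternatives sharing prefix '+ +': factor to Factor → + + Factor1 with Factor1 → ε | *.
Term has alternatives sharing prefix '(': factor to Term → ( Term1 with Term1 → * | Factor.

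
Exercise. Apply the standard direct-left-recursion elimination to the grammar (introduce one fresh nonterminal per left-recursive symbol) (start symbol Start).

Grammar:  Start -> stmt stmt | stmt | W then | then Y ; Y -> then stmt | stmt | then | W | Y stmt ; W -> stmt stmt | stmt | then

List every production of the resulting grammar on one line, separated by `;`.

Y is directly left-recursive.
For Y: α = {stmt}, β = {then stmt, stmt, then, W}. Rewrite as Y → β Y1 and Y1 → α Y1 | ε.

Start -> stmt stmt | stmt | W then | then Y; Y -> then stmt Y1 | stmt Y1 | then Y1 | W Y1; W -> stmt stmt | stmt | then; Y1 -> stmt Y1 | eps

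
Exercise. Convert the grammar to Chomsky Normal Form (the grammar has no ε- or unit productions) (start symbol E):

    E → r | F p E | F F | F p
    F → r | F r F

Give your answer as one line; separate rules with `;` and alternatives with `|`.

E → r | F Y1 | F F | F X1; F → r | F Y2; X1 → p; X2 → r; Y1 → X1 E; Y2 → X2 F

Introduce a nonterminal for each terminal appearing in a rule of length ≥ 2: X1 → p, X2 → r.
Binarize each right-hand side of length ≥ 3 by chaining fresh nonterminals (Y1, Y2, …): affected rules were E → F X1 E; F → F X2 F.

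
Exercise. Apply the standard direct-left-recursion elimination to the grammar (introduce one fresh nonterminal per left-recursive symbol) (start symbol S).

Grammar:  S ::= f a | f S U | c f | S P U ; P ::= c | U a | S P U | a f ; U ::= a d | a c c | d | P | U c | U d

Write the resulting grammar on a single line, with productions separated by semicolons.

Directly left-recursive nonterminals: S, U.
For S: α = {P U}, β = {f a, f S U, c f}. Rewrite as S → β S' and S' → α S' | ε.
For U: α = {c, d}, β = {a d, a c c, d, P}. Rewrite as U → β U' and U' → α U' | ε.

S ::= f a S' | f S U S' | c f S'; P ::= c | U a | S P U | a f; U ::= a d U' | a c c U' | d U' | P U'; S' ::= P U S' | eps; U' ::= c U' | d U' | eps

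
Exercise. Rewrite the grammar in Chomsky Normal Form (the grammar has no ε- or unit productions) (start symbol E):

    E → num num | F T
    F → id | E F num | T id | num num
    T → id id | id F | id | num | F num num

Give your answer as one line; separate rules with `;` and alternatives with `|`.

Introduce a nonterminal for each terminal appearing in a rule of length ≥ 2: X1 → num, X2 → id.
Binarize each right-hand side of length ≥ 3 by chaining fresh nonterminals (Y1, Y2, …): affected rules were F → E F X1; T → F X1 X1.

E → X1 X1 | F T; F → id | E Y1 | T X2 | X1 X1; T → X2 X2 | X2 F | id | num | F Y2; X1 → num; X2 → id; Y1 → F X1; Y2 → X1 X1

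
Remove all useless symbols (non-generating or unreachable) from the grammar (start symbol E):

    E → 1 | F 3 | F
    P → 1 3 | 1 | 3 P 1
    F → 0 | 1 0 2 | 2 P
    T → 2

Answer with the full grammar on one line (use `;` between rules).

Generating nonterminals: {E, F, P, T}.
Reachable from E after that: {E, F, P}.
Removed useless symbols: {T} and every production mentioning them.

E → 1 | F 3 | F; P → 1 3 | 1 | 3 P 1; F → 0 | 1 0 2 | 2 P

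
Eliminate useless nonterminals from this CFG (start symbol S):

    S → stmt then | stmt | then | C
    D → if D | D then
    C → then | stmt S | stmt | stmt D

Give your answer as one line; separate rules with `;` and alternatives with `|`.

Generating nonterminals: {C, S}.
Reachable from S after that: {C, S}.
Removed useless symbols: {D} and every production mentioning them.

S → stmt then | stmt | then | C; C → then | stmt S | stmt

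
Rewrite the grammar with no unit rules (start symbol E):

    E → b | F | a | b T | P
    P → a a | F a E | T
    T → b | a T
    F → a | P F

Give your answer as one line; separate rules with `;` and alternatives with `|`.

Unit pairs: E ⇒* {F, P, T}; P ⇒* {T}.
Replace each nonterminal's rules with the union of the non-unit rules of every nonterminal it unit-derives.

E → b | a | b T | P F | a T | a a | F a E; P → a a | F a E | b | a T; T → b | a T; F → a | P F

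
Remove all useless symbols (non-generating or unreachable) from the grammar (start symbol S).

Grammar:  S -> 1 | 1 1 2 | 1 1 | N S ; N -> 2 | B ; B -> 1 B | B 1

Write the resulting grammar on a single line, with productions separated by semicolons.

Generating nonterminals: {N, S}.
Reachable from S after that: {N, S}.
Removed useless symbols: {B} and every production mentioning them.

S -> 1 | 1 1 2 | 1 1 | N S; N -> 2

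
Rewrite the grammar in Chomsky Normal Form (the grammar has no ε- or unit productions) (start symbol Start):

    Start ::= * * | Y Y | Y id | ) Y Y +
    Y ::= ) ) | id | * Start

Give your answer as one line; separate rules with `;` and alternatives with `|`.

Introduce a nonterminal for each terminal appearing in a rule of length ≥ 2: X1 → *, X2 → id, X3 → ), X4 → +.
Binarize each right-hand side of length ≥ 3 by chaining fresh nonterminals (Y1, Y2, …): affected rules were Start → X3 Y Y X4.

Start ::= X1 X1 | Y Y | Y X2 | X3 Y1; Y ::= X3 X3 | id | X1 Start; X1 ::= *; X2 ::= id; X3 ::= ); X4 ::= +; Y1 ::= Y Y2; Y2 ::= Y X4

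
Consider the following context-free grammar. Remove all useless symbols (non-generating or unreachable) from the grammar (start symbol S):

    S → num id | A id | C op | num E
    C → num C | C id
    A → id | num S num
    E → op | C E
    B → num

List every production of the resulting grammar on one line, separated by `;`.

Generating nonterminals: {A, B, E, S}.
Reachable from S after that: {A, E, S}.
Removed useless symbols: {B, C} and every production mentioning them.

S → num id | A id | num E; A → id | num S num; E → op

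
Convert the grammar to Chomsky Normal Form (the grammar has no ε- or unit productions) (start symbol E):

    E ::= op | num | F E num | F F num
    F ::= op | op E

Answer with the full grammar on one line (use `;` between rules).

Introduce a nonterminal for each terminal appearing in a rule of length ≥ 2: X1 → num, X2 → op.
Binarize each right-hand side of length ≥ 3 by chaining fresh nonterminals (Y1, Y2, …): affected rules were E → F E X1; E → F F X1.

E ::= op | num | F Y1 | F Y2; F ::= op | X2 E; X1 ::= num; X2 ::= op; Y1 ::= E X1; Y2 ::= F X1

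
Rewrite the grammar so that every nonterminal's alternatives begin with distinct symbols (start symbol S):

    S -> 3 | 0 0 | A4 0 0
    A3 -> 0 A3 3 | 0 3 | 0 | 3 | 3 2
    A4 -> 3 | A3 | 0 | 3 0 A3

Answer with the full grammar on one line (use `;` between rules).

S -> 3 | 0 0 | A4 0 0; A3 -> 0 A3' | 3 A3''; A4 -> A3 | 0 | 3 A4'; A3' -> A3 3 | 3 | epsilon; A3'' -> epsilon | 2; A4' -> epsilon | 0 A3

A3 has alternatives sharing prefix '0': factor to A3 → 0 A3' with A3' → A3 3 | 3 | ε.
A3 has alternatives sharing prefix '3': factor to A3 → 3 A3'' with A3'' → ε | 2.
A4 has alternatives sharing prefix '3': factor to A4 → 3 A4' with A4' → ε | 0 A3.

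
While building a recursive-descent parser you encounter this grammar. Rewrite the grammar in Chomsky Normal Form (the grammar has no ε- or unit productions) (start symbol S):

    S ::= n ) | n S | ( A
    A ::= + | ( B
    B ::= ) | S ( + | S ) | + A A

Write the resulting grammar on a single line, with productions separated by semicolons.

S ::= X1 X2 | X1 S | X3 A; A ::= + | X3 B; B ::= ) | S Y1 | S X2 | X4 Y2; X1 ::= n; X2 ::= ); X3 ::= (; X4 ::= +; Y1 ::= X3 X4; Y2 ::= A A

Introduce a nonterminal for each terminal appearing in a rule of length ≥ 2: X1 → n, X2 → ), X3 → (, X4 → +.
Binarize each right-hand side of length ≥ 3 by chaining fresh nonterminals (Y1, Y2, …): affected rules were B → S X3 X4; B → X4 A A.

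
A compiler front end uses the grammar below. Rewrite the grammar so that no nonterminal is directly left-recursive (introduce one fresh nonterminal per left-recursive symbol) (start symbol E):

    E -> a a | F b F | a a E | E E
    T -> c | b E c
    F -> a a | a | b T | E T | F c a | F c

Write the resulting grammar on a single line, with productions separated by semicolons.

E -> a a E' | F b F E' | a a E E'; T -> c | b E c; F -> a a F' | a F' | b T F' | E T F'; E' -> E E' | epsilon; F' -> c a F' | c F' | epsilon

E, F are directly left-recursive.
For E: α = {E}, β = {a a, F b F, a a E}. Rewrite as E → β E' and E' → α E' | ε.
For F: α = {c a, c}, β = {a a, a, b T, E T}. Rewrite as F → β F' and F' → α F' | ε.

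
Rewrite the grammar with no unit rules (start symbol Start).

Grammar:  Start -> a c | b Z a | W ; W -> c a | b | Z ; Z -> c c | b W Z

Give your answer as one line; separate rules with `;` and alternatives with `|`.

Start -> c c | b W Z | a c | b Z a | c a | b; W -> c c | b W Z | c a | b; Z -> c c | b W Z

Unit pairs: Start ⇒* {W, Z}; W ⇒* {Z}.
Replace each nonterminal's rules with the union of the non-unit rules of every nonterminal it unit-derives.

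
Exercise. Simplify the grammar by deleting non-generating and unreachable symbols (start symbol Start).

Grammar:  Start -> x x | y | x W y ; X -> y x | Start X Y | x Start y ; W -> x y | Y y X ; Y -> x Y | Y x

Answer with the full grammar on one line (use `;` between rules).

Generating nonterminals: {Start, W, X}.
Reachable from Start after that: {Start, W}.
Removed useless symbols: {X, Y} and every production mentioning them.

Start -> x x | y | x W y; W -> x y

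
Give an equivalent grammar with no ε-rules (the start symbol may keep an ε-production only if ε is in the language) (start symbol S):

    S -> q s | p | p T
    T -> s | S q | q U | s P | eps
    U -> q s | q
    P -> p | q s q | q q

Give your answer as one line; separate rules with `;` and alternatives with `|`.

S -> q s | p | p T; T -> s | S q | q U | s P; U -> q s | q; P -> p | q s q | q q

Nullable set = {T}.
ε ∉ L(G), so no ε-production is kept.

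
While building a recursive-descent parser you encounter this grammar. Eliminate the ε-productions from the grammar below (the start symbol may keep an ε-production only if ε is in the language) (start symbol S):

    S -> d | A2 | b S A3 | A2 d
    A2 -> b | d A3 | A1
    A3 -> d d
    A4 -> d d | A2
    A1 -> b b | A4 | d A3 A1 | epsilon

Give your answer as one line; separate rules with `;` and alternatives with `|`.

S -> d | A2 | b S A3 | b A3 | A2 d | ε; A2 -> b | d A3 | A1; A3 -> d d; A4 -> d d | A2; A1 -> b b | A4 | d A3 A1 | d A3

The nullable symbols are {A1, A2, A4, S}.
ε ∈ L(G) since S is nullable, so keep S → ε.
For each production, add variants omitting each subset of nullable occurrences: S → b S A3 gives b S A3 | b A3. A1 → d A3 A1 gives d A3 A1 | d A3.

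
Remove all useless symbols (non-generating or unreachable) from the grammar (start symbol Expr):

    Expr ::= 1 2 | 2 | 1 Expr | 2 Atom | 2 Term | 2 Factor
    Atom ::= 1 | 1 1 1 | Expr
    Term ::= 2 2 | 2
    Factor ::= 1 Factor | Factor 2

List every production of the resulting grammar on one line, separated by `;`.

Generating nonterminals: {Atom, Expr, Term}.
Reachable from Expr after that: {Atom, Expr, Term}.
Removed useless symbols: {Factor} and every production mentioning them.

Expr ::= 1 2 | 2 | 1 Expr | 2 Atom | 2 Term; Atom ::= 1 | 1 1 1 | Expr; Term ::= 2 2 | 2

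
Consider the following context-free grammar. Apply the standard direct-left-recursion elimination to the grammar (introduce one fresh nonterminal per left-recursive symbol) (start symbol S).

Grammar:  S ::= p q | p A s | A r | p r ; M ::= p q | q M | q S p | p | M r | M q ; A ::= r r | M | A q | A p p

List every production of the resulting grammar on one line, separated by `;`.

Left recursion appears on M, A.
For M: α = {r, q}, β = {p q, q M, q S p, p}. Rewrite as M → β M' and M' → α M' | ε.
For A: α = {q, p p}, β = {r r, M}. Rewrite as A → β A' and A' → α A' | ε.

S ::= p q | p A s | A r | p r; M ::= p q M' | q M M' | q S p M' | p M'; A ::= r r A' | M A'; M' ::= r M' | q M' | ε; A' ::= q A' | p p A' | ε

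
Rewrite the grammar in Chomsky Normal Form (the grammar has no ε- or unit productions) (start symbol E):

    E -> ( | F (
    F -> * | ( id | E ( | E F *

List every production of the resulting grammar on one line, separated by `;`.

E -> ( | F X1; F -> * | X1 X2 | E X1 | E Y1; X1 -> (; X2 -> id; X3 -> *; Y1 -> F X3

Introduce a nonterminal for each terminal appearing in a rule of length ≥ 2: X1 → (, X2 → id, X3 → *.
Binarize each right-hand side of length ≥ 3 by chaining fresh nonterminals (Y1, Y2, …): affected rules were F → E F X3.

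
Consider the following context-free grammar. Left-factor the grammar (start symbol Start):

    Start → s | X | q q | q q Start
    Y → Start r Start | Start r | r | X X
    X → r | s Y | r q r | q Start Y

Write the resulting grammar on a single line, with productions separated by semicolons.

Start → s | X | q q Start1; Y → r | X X | Start r Y1; X → s Y | q Start Y | r X1; Start1 → ε | Start; Y1 → Start | ε; X1 → ε | q r

Start has alternatives sharing prefix 'q q': factor to Start → q q Start1 with Start1 → ε | Start.
Y has alternatives sharing prefix 'Start r': factor to Y → Start r Y1 with Y1 → Start | ε.
X has alternatives sharing prefix 'r': factor to X → r X1 with X1 → ε | q r.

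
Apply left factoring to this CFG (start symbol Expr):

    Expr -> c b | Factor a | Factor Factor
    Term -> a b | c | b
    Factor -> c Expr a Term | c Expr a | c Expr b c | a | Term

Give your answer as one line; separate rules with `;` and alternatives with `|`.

Expr -> c b | Factor Expr1; Term -> a b | c | b; Factor -> a | Term | c Expr Factor1; Expr1 -> a | Factor; Factor1 -> b c | a Factor11; Factor11 -> Term | ε

Expr has alternatives sharing prefix 'Factor': factor to Expr → Factor Expr1 with Expr1 → a | Factor.
Factor has alternatives sharing prefix 'c Expr': factor to Factor → c Expr Factor1 with Factor1 → a Term | a | b c.
Factor1 has alternatives sharing prefix 'a': factor to Factor1 → a Factor11 with Factor11 → Term | ε.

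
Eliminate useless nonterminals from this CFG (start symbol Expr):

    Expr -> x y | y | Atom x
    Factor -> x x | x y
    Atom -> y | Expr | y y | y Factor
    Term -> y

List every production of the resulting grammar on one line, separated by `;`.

Generating nonterminals: {Atom, Expr, Factor, Term}.
Reachable from Expr after that: {Atom, Expr, Factor}.
Removed useless symbols: {Term} and every production mentioning them.

Expr -> x y | y | Atom x; Factor -> x x | x y; Atom -> y | Expr | y y | y Factor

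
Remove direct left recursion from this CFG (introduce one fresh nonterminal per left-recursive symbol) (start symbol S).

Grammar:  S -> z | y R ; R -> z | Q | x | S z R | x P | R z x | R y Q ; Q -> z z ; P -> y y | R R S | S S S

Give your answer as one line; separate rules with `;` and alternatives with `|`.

S -> z | y R; R -> z R' | Q R' | x R' | S z R R' | x P R'; Q -> z z; P -> y y | R R S | S S S; R' -> z x R' | y Q R' | ε

R is directly left-recursive.
For R: α = {z x, y Q}, β = {z, Q, x, S z R, x P}. Rewrite as R → β R' and R' → α R' | ε.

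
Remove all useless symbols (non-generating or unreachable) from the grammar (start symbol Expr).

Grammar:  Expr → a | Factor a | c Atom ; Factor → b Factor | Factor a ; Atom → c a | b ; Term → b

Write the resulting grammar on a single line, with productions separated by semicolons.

Generating nonterminals: {Atom, Expr, Term}.
Reachable from Expr after that: {Atom, Expr}.
Removed useless symbols: {Factor, Term} and every production mentioning them.

Expr → a | c Atom; Atom → c a | b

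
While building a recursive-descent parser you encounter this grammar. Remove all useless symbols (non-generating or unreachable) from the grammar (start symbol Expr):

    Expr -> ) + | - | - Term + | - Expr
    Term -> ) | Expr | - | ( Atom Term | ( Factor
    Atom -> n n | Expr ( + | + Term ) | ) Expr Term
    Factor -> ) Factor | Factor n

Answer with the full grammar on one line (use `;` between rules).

Generating nonterminals: {Atom, Expr, Term}.
Reachable from Expr after that: {Atom, Expr, Term}.
Removed useless symbols: {Factor} and every production mentioning them.

Expr -> ) + | - | - Term + | - Expr; Term -> ) | Expr | - | ( Atom Term; Atom -> n n | Expr ( + | + Term ) | ) Expr Term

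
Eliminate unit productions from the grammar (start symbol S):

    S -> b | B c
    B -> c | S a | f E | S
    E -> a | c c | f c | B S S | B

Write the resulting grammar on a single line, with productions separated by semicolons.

S -> b | B c; B -> c | S a | f E | b | B c; E -> c | S a | f E | a | c c | f c | B S S | b | B c

Unit pairs: B ⇒* {S}; E ⇒* {B, S}.
Replace each nonterminal's rules with the union of the non-unit rules of every nonterminal it unit-derives.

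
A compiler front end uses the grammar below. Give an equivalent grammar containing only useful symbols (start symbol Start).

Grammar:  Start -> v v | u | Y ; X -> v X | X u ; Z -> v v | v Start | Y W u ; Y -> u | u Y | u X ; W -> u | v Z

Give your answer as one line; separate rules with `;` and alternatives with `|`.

Start -> v v | u | Y; Y -> u | u Y

Generating nonterminals: {Start, W, Y, Z}.
Reachable from Start after that: {Start, Y}.
Removed useless symbols: {W, X, Z} and every production mentioning them.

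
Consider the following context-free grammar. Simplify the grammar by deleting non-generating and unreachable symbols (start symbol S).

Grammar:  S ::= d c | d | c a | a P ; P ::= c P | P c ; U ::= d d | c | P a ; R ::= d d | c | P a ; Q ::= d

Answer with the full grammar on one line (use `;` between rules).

S ::= d c | d | c a

Generating nonterminals: {Q, R, S, U}.
Reachable from S after that: {S}.
Removed useless symbols: {P, Q, R, U} and every production mentioning them.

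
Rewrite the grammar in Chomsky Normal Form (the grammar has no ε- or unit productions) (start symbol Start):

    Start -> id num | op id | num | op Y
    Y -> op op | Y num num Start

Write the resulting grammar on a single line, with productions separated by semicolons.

Start -> X1 X2 | X3 X1 | num | X3 Y; Y -> X3 X3 | Y Y1; X1 -> id; X2 -> num; X3 -> op; Y1 -> X2 Y2; Y2 -> X2 Start

Introduce a nonterminal for each terminal appearing in a rule of length ≥ 2: X1 → id, X2 → num, X3 → op.
Binarize each right-hand side of length ≥ 3 by chaining fresh nonterminals (Y1, Y2, …): affected rules were Y → Y X2 X2 Start.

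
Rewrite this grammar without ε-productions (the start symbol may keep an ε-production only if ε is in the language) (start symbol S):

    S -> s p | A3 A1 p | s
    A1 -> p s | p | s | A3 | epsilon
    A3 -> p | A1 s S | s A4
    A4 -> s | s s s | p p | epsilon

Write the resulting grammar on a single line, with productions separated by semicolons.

Nullable nonterminals: {A1, A4}.
ε ∉ L(G), so no ε-production is kept.
For each production, add variants omitting each subset of nullable occurrences: S → A3 A1 p gives A3 A1 p | A3 p. A3 → A1 s S gives A1 s S | s S. A3 → s A4 gives s A4 | s.

S -> s p | A3 A1 p | A3 p | s; A1 -> p s | p | s | A3; A3 -> p | A1 s S | s S | s A4 | s; A4 -> s | s s s | p p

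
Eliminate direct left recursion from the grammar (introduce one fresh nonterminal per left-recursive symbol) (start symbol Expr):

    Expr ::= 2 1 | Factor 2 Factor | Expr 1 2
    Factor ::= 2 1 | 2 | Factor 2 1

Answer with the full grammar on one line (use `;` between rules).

Directly left-recursive nonterminals: Expr, Factor.
For Expr: α = {1 2}, β = {2 1, Factor 2 Factor}. Rewrite as Expr → β Expr1 and Expr1 → α Expr1 | ε.
For Factor: α = {2 1}, β = {2 1, 2}. Rewrite as Factor → β Factor1 and Factor1 → α Factor1 | ε.

Expr ::= 2 1 Expr1 | Factor 2 Factor Expr1; Factor ::= 2 1 Factor1 | 2 Factor1; Expr1 ::= 1 2 Expr1 | ε; Factor1 ::= 2 1 Factor1 | ε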